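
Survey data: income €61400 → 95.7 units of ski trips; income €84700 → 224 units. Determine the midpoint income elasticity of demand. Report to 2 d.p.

ΔQ = 224 − 95.7 = 128.3; midpoint Q̄ = (95.7 + 224)/2 = 159.85.
ΔI = 84700 − 61400 = 23300; midpoint Ī = (61400 + 84700)/2 = 73050.
η = (ΔQ/Q̄) ÷ (ΔI/Ī) = (128.3/159.85) ÷ (23300/73050) = 2.52.

2.52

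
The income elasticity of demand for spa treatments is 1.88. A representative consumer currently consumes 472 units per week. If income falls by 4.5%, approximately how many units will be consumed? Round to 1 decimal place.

432.1

%ΔQ ≈ η × %ΔI = 1.88 × (-4.5%) = -8.46%.
New Q ≈ 472 × (1 − 0.0846) = 432.1.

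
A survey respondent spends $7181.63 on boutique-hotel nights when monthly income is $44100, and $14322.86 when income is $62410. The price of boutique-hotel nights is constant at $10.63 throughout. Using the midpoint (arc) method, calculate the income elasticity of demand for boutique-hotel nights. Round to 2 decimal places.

With a constant price, Q₁ = 7181.63/10.63 = 675.600 and Q₂ = 14322.86/10.63 = 1347.400 (equivalently, work directly with expenditure since P cancels).
Midpoint %ΔQ = (14322.86 − 7181.63)/10752.25 = 0.66416; midpoint %ΔI = (62410 − 44100)/53255 = 0.34382.
η = 0.66416 / 0.34382 = 1.93.

1.93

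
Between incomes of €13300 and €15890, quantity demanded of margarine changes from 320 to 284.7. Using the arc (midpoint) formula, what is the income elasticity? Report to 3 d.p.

-0.658

ΔQ = 284.7 − 320 = -35.3; midpoint Q̄ = (320 + 284.7)/2 = 302.35.
ΔI = 15890 − 13300 = 2590; midpoint Ī = (13300 + 15890)/2 = 14595.
η = (ΔQ/Q̄) ÷ (ΔI/Ī) = (-35.3/302.35) ÷ (2590/14595) = -0.658.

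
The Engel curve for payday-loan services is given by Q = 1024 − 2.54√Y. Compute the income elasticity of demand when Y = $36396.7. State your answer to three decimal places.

At Y = 36396.7: Q = 539.421.
dQ/dY = -2.54/(2√Y) = -0.00665691 at this income.
η = (dQ/dY)·(Y/Q) = -0.00665691 × (36396.7/539.421) = -0.449.

-0.449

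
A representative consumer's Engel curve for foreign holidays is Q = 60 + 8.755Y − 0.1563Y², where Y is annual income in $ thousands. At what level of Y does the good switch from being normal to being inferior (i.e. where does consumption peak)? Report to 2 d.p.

28.01

dQ/dY = 8.755 − 0.3126Y.
The good is inferior where dQ/dY < 0. Setting dQ/dY = 0 gives Y = 8.755 / 0.3126 = 28.01.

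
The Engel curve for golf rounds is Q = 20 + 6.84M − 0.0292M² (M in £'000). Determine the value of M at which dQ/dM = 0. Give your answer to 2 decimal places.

dQ/dM = 6.84 − 0.0584M.
The good is inferior where dQ/dM < 0. Setting dQ/dM = 0 gives M = 6.84 / 0.0584 = 117.12.

117.12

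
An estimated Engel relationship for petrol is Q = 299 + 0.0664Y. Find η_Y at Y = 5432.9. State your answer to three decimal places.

At Y = 5432.9: Q = 659.745.
dQ/dY = 0.0664.
η = (dQ/dY)·(Y/Q) = 0.0664 × (5432.9/659.745) = 0.547.

0.547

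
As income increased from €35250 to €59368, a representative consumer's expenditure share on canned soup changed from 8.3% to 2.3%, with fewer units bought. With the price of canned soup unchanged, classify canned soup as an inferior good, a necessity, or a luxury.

Quantity demanded falls as income rises, so η < 0.

inferior good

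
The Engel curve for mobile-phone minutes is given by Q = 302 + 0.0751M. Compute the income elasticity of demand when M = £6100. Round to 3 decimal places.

0.603

At M = 6100: Q = 760.110.
dQ/dM = 0.0751.
η = (dQ/dM)·(M/Q) = 0.0751 × (6100/760.110) = 0.603.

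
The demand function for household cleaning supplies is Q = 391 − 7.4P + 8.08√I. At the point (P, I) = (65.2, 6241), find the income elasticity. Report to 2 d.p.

0.58

At P = 65.2, I = 6241: Q = 546.840.
Holding P constant, ∂Q/∂I = 8.08/(2√I) = 0.0511392.
η_I = (∂Q/∂I)·(I/Q) = 0.0511392 × (6241/546.840) = 0.58.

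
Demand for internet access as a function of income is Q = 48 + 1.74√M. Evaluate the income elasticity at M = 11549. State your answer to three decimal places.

0.398

At M = 11549: Q = 234.991.
dQ/dM = 1.74/(2√M) = 0.00809556 at this income.
η = (dQ/dM)·(M/Q) = 0.00809556 × (11549/234.991) = 0.398.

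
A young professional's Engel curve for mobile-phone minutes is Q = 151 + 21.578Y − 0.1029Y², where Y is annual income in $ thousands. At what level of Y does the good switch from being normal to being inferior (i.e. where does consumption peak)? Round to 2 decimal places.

104.85

dQ/dY = 21.578 − 0.2058Y.
The good is inferior where dQ/dY < 0. Setting dQ/dY = 0 gives Y = 21.578 / 0.2058 = 104.85.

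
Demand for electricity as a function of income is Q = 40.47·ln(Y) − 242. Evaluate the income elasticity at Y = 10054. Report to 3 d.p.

At Y = 10054: Q = 130.960.
dQ/dY = 40.47/Y = 0.00402526 at this income.
η = (dQ/dY)·(Y/Q) = 0.00402526 × (10054/130.960) = 0.309.

0.309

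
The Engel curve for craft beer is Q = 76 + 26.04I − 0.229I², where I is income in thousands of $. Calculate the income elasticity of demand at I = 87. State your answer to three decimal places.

At I = 87: Q = 608.1790.
dQ/dI = 26.04 − 0.458I = -13.80600.
η = (dQ/dI)·(I/Q) = -13.80600 × (87/608.1790) = -1.975.

-1.975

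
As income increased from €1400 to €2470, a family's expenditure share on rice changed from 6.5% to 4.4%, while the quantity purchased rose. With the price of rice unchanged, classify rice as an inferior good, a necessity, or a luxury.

Quantity rises but the budget share falls as income rises, so 0 < η < 1.

necessity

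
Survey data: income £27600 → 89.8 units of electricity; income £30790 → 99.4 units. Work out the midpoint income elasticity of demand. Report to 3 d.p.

0.929

ΔQ = 99.4 − 89.8 = 9.6; midpoint Q̄ = (89.8 + 99.4)/2 = 94.6.
ΔI = 30790 − 27600 = 3190; midpoint Ī = (27600 + 30790)/2 = 29195.
η = (ΔQ/Q̄) ÷ (ΔI/Ī) = (9.6/94.6) ÷ (3190/29195) = 0.929.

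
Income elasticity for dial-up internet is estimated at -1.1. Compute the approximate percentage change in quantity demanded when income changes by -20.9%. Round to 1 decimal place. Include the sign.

23.0%

%ΔQ ≈ η × %ΔI = -1.1 × (-20.9%) = 23.0%.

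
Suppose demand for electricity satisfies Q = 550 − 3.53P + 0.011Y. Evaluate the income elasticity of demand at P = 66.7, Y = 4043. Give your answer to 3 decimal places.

At P = 66.7, Y = 4043: Q = 359.022.
Holding P constant, ∂Q/∂Y = 0.011.
η_Y = (∂Q/∂Y)·(Y/Q) = 0.011 × (4043/359.022) = 0.124.

0.124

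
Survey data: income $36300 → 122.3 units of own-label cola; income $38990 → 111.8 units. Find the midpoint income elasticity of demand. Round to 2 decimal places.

ΔQ = 111.8 − 122.3 = -10.5; midpoint Q̄ = (122.3 + 111.8)/2 = 117.05.
ΔI = 38990 − 36300 = 2690; midpoint Ī = (36300 + 38990)/2 = 37645.
η = (ΔQ/Q̄) ÷ (ΔI/Ī) = (-10.5/117.05) ÷ (2690/37645) = -1.26.

-1.26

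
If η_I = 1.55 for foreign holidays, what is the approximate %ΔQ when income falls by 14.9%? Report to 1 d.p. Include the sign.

-23.1%

%ΔQ ≈ η × %ΔI = 1.55 × (-14.9%) = -23.1%.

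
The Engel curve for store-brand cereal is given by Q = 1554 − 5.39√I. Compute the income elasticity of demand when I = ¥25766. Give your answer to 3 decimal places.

-0.628

At I = 25766: Q = 688.808.
dQ/dI = -5.39/(2√I) = -0.0167894 at this income.
η = (dQ/dI)·(I/Q) = -0.0167894 × (25766/688.808) = -0.628.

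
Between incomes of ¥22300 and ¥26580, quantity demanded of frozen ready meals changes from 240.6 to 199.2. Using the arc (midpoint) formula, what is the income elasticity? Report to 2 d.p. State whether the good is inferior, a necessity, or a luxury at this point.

-1.08 (inferior good)

ΔQ = 199.2 − 240.6 = -41.4; midpoint Q̄ = (240.6 + 199.2)/2 = 219.9.
ΔI = 26580 − 22300 = 4280; midpoint Ī = (22300 + 26580)/2 = 24440.
η = (ΔQ/Q̄) ÷ (ΔI/Ī) = (-41.4/219.9) ÷ (4280/24440) = -1.08.
η < 0 ⇒ inferior good.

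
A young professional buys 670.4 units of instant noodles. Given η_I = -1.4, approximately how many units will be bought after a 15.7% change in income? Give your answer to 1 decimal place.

%ΔQ ≈ η × %ΔI = -1.4 × 15.7% = -21.98%.
New Q ≈ 670.4 × (1 − 0.2198) = 523.0.

523.0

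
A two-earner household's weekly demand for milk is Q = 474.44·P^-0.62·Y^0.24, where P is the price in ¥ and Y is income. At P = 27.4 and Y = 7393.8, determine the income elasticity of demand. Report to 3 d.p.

0.240

For a multiplicative demand Q = A·P^α·Y^β, the income elasticity is β everywhere.
Here β = 0.24, so η = 0.240.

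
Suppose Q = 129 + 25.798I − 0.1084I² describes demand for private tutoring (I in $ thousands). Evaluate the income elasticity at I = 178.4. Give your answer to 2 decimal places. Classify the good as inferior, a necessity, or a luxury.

At I = 178.4: Q = 1281.3641.
dQ/dI = 25.798 − 0.2168I = -12.87912.
η = (dQ/dI)·(I/Q) = -12.87912 × (178.4/1281.3641) = -1.79.
η < 0 ⇒ inferior good.

-1.79 (inferior good)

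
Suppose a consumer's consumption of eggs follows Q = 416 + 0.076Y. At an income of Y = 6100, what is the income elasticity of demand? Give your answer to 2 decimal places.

0.53

At Y = 6100: Q = 879.600.
dQ/dY = 0.076.
η = (dQ/dY)·(Y/Q) = 0.076 × (6100/879.600) = 0.53.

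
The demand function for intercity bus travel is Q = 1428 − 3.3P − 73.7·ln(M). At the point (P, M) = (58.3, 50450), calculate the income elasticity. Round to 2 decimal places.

-0.17

At P = 58.3, M = 50450: Q = 437.532.
Holding P constant, ∂Q/∂M = -73.7/M = -0.00146085.
η_M = (∂Q/∂M)·(M/Q) = -0.00146085 × (50450/437.532) = -0.17.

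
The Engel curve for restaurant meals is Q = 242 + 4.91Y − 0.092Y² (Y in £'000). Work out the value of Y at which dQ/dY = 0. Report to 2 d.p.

dQ/dY = 4.91 − 0.184Y.
The good is inferior where dQ/dY < 0. Setting dQ/dY = 0 gives Y = 4.91 / 0.184 = 26.68.

26.68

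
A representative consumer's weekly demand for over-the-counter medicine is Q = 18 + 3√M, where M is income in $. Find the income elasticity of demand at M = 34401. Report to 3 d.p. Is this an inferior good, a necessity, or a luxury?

0.484 (necessity)

At M = 34401: Q = 574.425.
dQ/dM = 3/(2√M) = 0.00808734 at this income.
η = (dQ/dM)·(M/Q) = 0.00808734 × (34401/574.425) = 0.484.
Since 0 < η < 1, the good is a necessity.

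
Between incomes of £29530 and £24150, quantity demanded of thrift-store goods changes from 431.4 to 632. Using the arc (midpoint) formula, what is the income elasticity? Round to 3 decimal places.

ΔQ = 632 − 431.4 = 200.6; midpoint Q̄ = (431.4 + 632)/2 = 531.7.
ΔI = 24150 − 29530 = -5380; midpoint Ī = (29530 + 24150)/2 = 26840.
η = (ΔQ/Q̄) ÷ (ΔI/Ī) = (200.6/531.7) ÷ (-5380/26840) = -1.882.

-1.882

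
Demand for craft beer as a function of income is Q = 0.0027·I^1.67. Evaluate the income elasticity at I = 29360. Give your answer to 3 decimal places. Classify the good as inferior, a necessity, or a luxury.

1.670 (luxury)

For Q = A·I^β the income elasticity is constant and equal to β.
Here β = 1.67, so η = 1.670.
Since η > 1, the good is a luxury.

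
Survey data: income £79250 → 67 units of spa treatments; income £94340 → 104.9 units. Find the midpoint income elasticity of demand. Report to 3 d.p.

ΔQ = 104.9 − 67 = 37.9; midpoint Q̄ = (67 + 104.9)/2 = 85.95.
ΔI = 94340 − 79250 = 15090; midpoint Ī = (79250 + 94340)/2 = 86795.
η = (ΔQ/Q̄) ÷ (ΔI/Ī) = (37.9/85.95) ÷ (15090/86795) = 2.536.

2.536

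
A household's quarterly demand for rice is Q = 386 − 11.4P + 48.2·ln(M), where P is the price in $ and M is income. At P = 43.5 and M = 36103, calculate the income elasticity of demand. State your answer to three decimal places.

At P = 43.5, M = 36103: Q = 395.917.
Holding P constant, ∂Q/∂M = 48.2/M = 0.00133507.
η_M = (∂Q/∂M)·(M/Q) = 0.00133507 × (36103/395.917) = 0.122.

0.122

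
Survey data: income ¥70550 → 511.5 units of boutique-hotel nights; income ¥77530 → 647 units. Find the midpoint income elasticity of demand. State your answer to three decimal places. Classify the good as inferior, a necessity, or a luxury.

ΔQ = 647 − 511.5 = 135.5; midpoint Q̄ = (511.5 + 647)/2 = 579.25.
ΔI = 77530 − 70550 = 6980; midpoint Ī = (70550 + 77530)/2 = 74040.
η = (ΔQ/Q̄) ÷ (ΔI/Ī) = (135.5/579.25) ÷ (6980/74040) = 2.481.
η > 1 ⇒ luxury.

2.481 (luxury)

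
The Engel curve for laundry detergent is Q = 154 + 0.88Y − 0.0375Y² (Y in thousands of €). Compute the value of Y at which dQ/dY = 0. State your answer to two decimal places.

dQ/dY = 0.88 − 0.075Y.
The good is inferior where dQ/dY < 0. Setting dQ/dY = 0 gives Y = 0.88 / 0.075 = 11.73.

11.73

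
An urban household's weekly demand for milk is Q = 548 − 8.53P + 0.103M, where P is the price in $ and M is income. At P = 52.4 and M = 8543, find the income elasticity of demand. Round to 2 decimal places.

At P = 52.4, M = 8543: Q = 980.957.
Holding P constant, ∂Q/∂M = 0.103.
η_M = (∂Q/∂M)·(M/Q) = 0.103 × (8543/980.957) = 0.90.

0.90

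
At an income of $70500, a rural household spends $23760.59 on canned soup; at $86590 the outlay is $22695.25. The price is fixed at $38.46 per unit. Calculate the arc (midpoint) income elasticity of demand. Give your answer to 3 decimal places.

-0.224

With a constant price, Q₁ = 23760.59/38.46 = 617.800 and Q₂ = 22695.25/38.46 = 590.100 (equivalently, work directly with expenditure since P cancels).
Midpoint %ΔQ = (22695.25 − 23760.59)/23227.92 = -0.04586; midpoint %ΔI = (86590 − 70500)/78545 = 0.20485.
η = -0.04586 / 0.20485 = -0.224.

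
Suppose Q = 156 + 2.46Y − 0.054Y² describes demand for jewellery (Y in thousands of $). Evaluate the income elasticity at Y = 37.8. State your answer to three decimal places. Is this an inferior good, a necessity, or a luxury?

-0.357 (inferior good)

At Y = 37.8: Q = 171.8306.
dQ/dY = 2.46 − 0.108Y = -1.62240.
η = (dQ/dY)·(Y/Q) = -1.62240 × (37.8/171.8306) = -0.357.
η < 0 ⇒ inferior good.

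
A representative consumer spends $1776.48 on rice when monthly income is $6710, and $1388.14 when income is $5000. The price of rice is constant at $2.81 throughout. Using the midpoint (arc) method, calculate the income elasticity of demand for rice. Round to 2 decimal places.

With a constant price, Q₁ = 1776.48/2.81 = 632.199 and Q₂ = 1388.14/2.81 = 494.000 (equivalently, work directly with expenditure since P cancels).
Midpoint %ΔQ = (1388.14 − 1776.48)/1582.31 = -0.24543; midpoint %ΔI = (5000 − 6710)/5855 = -0.29206.
η = -0.24543 / -0.29206 = 0.84.

0.84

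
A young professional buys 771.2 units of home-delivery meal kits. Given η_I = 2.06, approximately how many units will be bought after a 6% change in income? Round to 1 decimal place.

866.5

%ΔQ ≈ η × %ΔI = 2.06 × 6% = 12.36%.
New Q ≈ 771.2 × (1 + 0.1236) = 866.5.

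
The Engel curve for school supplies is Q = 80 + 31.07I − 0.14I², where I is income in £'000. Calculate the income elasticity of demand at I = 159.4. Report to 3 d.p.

At I = 159.4: Q = 1475.3876.
dQ/dI = 31.07 − 0.28I = -13.56200.
η = (dQ/dI)·(I/Q) = -13.56200 × (159.4/1475.3876) = -1.465.

-1.465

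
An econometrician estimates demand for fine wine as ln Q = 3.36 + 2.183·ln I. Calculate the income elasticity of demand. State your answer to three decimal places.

In a log-linear demand, the coefficient on ln I is the income elasticity.
So η = 2.183.

2.183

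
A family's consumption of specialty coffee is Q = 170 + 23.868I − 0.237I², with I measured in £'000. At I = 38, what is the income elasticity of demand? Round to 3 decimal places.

0.303

At I = 38: Q = 734.7560.
dQ/dI = 23.868 − 0.474I = 5.85600.
η = (dQ/dI)·(I/Q) = 5.85600 × (38/734.7560) = 0.303.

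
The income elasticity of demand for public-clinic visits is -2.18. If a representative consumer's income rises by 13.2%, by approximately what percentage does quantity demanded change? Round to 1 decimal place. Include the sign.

-28.8%

%ΔQ ≈ η × %ΔI = -2.18 × 13.2% = -28.8%.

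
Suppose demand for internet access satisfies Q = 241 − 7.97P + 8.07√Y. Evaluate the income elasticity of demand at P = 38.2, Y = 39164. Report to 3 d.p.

0.521

At P = 38.2, Y = 39164: Q = 1533.591.
Holding P constant, ∂Q/∂Y = 8.07/(2√Y) = 0.0203892.
η_Y = (∂Q/∂Y)·(Y/Q) = 0.0203892 × (39164/1533.591) = 0.521.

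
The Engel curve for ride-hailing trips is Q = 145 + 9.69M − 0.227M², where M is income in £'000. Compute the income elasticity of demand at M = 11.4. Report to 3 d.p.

0.228

At M = 11.4: Q = 225.9651.
dQ/dM = 9.69 − 0.454M = 4.51440.
η = (dQ/dM)·(M/Q) = 4.51440 × (11.4/225.9651) = 0.228.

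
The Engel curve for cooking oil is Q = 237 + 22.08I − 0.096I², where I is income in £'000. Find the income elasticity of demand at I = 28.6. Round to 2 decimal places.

At I = 28.6: Q = 789.9638.
dQ/dI = 22.08 − 0.192I = 16.58880.
η = (dQ/dI)·(I/Q) = 16.58880 × (28.6/789.9638) = 0.60.

0.60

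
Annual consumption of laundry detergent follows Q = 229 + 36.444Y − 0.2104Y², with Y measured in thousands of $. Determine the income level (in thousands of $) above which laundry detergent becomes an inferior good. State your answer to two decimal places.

dQ/dY = 36.444 − 0.4208Y.
The good is inferior where dQ/dY < 0. Setting dQ/dY = 0 gives Y = 36.444 / 0.4208 = 86.61.

86.61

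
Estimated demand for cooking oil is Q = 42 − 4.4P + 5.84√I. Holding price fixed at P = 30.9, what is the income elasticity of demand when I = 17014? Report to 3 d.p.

0.570

At P = 30.9, I = 17014: Q = 667.796.
Holding P constant, ∂Q/∂I = 5.84/(2√I) = 0.0223862.
η_I = (∂Q/∂I)·(I/Q) = 0.0223862 × (17014/667.796) = 0.570.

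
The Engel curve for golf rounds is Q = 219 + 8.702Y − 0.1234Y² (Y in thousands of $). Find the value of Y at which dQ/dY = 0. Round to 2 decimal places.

35.26

dQ/dY = 8.702 − 0.2468Y.
The good is inferior where dQ/dY < 0. Setting dQ/dY = 0 gives Y = 8.702 / 0.2468 = 35.26.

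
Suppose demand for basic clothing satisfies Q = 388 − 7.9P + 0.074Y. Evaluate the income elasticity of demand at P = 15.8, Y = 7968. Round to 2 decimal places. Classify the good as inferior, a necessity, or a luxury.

At P = 15.8, Y = 7968: Q = 852.812.
Holding P constant, ∂Q/∂Y = 0.074.
η_Y = (∂Q/∂Y)·(Y/Q) = 0.074 × (7968/852.812) = 0.69.
Since 0 < η < 1, this is a necessity.

0.69 (necessity)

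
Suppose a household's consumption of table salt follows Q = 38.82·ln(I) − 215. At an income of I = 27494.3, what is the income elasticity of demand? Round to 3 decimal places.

At I = 27494.3: Q = 181.808.
dQ/dI = 38.82/I = 0.00141193 at this income.
η = (dQ/dI)·(I/Q) = 0.00141193 × (27494.3/181.808) = 0.214.

0.214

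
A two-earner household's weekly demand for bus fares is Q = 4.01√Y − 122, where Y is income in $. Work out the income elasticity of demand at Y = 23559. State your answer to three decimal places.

0.624

At Y = 23559: Q = 493.493.
dQ/dY = 4.01/(2√Y) = 0.0130628 at this income.
η = (dQ/dY)·(Y/Q) = 0.0130628 × (23559/493.493) = 0.624.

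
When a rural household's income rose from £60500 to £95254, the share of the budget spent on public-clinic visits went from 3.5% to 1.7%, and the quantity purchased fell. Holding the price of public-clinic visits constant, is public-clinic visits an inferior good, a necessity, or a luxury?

Quantity demanded falls as income rises, so η < 0.

inferior good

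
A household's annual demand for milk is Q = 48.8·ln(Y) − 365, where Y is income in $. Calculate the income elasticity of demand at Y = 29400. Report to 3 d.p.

0.356

At Y = 29400: Q = 137.091.
dQ/dY = 48.8/Y = 0.00165986 at this income.
η = (dQ/dY)·(Y/Q) = 0.00165986 × (29400/137.091) = 0.356.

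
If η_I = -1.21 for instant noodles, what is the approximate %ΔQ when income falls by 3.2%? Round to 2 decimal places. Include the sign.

3.87%

%ΔQ ≈ η × %ΔI = -1.21 × (-3.2%) = 3.87%.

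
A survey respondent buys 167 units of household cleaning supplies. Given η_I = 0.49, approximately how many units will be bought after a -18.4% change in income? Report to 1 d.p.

151.9

%ΔQ ≈ η × %ΔI = 0.49 × (-18.4%) = -9.016%.
New Q ≈ 167 × (1 − 0.09016) = 151.9.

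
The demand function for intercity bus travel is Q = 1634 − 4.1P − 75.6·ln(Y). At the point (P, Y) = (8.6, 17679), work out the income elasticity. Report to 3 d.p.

At P = 8.6, Y = 17679: Q = 859.362.
Holding P constant, ∂Q/∂Y = -75.6/Y = -0.00427626.
η_Y = (∂Q/∂Y)·(Y/Q) = -0.00427626 × (17679/859.362) = -0.088.

-0.088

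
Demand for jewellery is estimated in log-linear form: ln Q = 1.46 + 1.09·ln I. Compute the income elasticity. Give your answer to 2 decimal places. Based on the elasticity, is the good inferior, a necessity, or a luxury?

In a log-linear demand, the coefficient on ln I is the income elasticity.
So η = 1.09.
η > 1 ⇒ luxury.

1.09 (luxury)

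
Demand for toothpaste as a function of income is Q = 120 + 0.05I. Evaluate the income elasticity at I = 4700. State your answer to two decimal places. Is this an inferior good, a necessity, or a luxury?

At I = 4700: Q = 355.000.
dQ/dI = 0.05.
η = (dQ/dI)·(I/Q) = 0.05 × (4700/355.000) = 0.66.
Since 0 < η < 1, the good is a necessity.

0.66 (necessity)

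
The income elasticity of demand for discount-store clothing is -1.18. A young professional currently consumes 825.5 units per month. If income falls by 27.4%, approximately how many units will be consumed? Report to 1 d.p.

%ΔQ ≈ η × %ΔI = -1.18 × (-27.4%) = 32.332%.
New Q ≈ 825.5 × (1 + 0.32332) = 1092.4.

1092.4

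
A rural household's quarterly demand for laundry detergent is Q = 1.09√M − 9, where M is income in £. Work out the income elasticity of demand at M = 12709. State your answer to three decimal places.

0.540

At M = 12709: Q = 113.880.
dQ/dM = 1.09/(2√M) = 0.00483438 at this income.
η = (dQ/dM)·(M/Q) = 0.00483438 × (12709/113.880) = 0.540.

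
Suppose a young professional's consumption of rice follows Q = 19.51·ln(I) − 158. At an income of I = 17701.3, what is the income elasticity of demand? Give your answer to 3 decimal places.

0.594

At I = 17701.3: Q = 32.835.
dQ/dI = 19.51/I = 0.00110218 at this income.
η = (dQ/dI)·(I/Q) = 0.00110218 × (17701.3/32.835) = 0.594.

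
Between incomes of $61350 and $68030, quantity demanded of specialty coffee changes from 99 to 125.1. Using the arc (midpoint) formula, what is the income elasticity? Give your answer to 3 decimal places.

2.256

ΔQ = 125.1 − 99 = 26.1; midpoint Q̄ = (99 + 125.1)/2 = 112.05.
ΔI = 68030 − 61350 = 6680; midpoint Ī = (61350 + 68030)/2 = 64690.
η = (ΔQ/Q̄) ÷ (ΔI/Ī) = (26.1/112.05) ÷ (6680/64690) = 2.256.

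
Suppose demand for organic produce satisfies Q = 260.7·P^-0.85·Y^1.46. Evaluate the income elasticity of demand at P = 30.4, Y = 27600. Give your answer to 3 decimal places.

For a multiplicative demand Q = A·P^α·Y^β, the income elasticity is β everywhere.
Here β = 1.46, so η = 1.460.

1.460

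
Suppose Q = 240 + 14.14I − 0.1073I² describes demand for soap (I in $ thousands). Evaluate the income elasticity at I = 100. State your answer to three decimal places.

-1.260

At I = 100: Q = 581.0000.
dQ/dI = 14.14 − 0.2146I = -7.32000.
η = (dQ/dI)·(I/Q) = -7.32000 × (100/581.0000) = -1.260.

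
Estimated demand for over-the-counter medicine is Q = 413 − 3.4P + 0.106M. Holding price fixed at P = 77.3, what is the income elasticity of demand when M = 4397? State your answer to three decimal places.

At P = 77.3, M = 4397: Q = 616.262.
Holding P constant, ∂Q/∂M = 0.106.
η_M = (∂Q/∂M)·(M/Q) = 0.106 × (4397/616.262) = 0.756.

0.756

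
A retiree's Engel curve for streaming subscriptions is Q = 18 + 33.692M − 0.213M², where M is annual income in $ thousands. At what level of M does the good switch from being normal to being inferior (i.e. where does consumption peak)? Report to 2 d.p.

dQ/dM = 33.692 − 0.426M.
The good is inferior where dQ/dM < 0. Setting dQ/dM = 0 gives M = 33.692 / 0.426 = 79.09.

79.09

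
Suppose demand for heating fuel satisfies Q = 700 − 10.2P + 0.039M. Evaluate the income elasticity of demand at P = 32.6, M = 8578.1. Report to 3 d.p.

At P = 32.6, M = 8578.1: Q = 702.026.
Holding P constant, ∂Q/∂M = 0.039.
η_M = (∂Q/∂M)·(M/Q) = 0.039 × (8578.1/702.026) = 0.477.

0.477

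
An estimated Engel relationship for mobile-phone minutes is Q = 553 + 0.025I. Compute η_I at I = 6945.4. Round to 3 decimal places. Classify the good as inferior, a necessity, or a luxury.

0.239 (necessity)

At I = 6945.4: Q = 726.635.
dQ/dI = 0.025.
η = (dQ/dI)·(I/Q) = 0.025 × (6945.4/726.635) = 0.239.
Since 0 < η < 1, the good is a necessity.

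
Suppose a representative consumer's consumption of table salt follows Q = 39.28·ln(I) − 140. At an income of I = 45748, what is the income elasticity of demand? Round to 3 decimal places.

At I = 45748: Q = 281.510.
dQ/dI = 39.28/I = 0.000858617 at this income.
η = (dQ/dI)·(I/Q) = 0.000858617 × (45748/281.510) = 0.140.

0.140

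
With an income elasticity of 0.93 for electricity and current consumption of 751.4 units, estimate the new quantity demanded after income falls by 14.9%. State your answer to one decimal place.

647.3

%ΔQ ≈ η × %ΔI = 0.93 × (-14.9%) = -13.857%.
New Q ≈ 751.4 × (1 − 0.13857) = 647.3.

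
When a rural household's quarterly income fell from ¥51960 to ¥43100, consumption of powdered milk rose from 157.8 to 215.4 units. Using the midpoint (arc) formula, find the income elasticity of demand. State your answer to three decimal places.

-1.656

ΔQ = 215.4 − 157.8 = 57.6; midpoint Q̄ = (157.8 + 215.4)/2 = 186.6.
ΔI = 43100 − 51960 = -8860; midpoint Ī = (51960 + 43100)/2 = 47530.
η = (ΔQ/Q̄) ÷ (ΔI/Ī) = (57.6/186.6) ÷ (-8860/47530) = -1.656.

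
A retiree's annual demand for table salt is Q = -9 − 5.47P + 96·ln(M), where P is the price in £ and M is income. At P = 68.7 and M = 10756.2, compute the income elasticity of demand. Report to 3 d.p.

At P = 68.7, M = 10756.2: Q = 506.402.
Holding P constant, ∂Q/∂M = 96/M = 0.00892509.
η_M = (∂Q/∂M)·(M/Q) = 0.00892509 × (10756.2/506.402) = 0.190.

0.190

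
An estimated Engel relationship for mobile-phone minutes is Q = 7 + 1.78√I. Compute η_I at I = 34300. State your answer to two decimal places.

0.49

At I = 34300: Q = 336.661.
dQ/dI = 1.78/(2√I) = 0.00480555 at this income.
η = (dQ/dI)·(I/Q) = 0.00480555 × (34300/336.661) = 0.49.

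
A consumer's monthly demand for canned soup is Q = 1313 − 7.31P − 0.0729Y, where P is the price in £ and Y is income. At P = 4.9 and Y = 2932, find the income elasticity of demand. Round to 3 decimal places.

At P = 4.9, Y = 2932: Q = 1063.438.
Holding P constant, ∂Q/∂Y = −0.0729.
η_Y = (∂Q/∂Y)·(Y/Q) = -0.0729 × (2932/1063.438) = -0.201.

-0.201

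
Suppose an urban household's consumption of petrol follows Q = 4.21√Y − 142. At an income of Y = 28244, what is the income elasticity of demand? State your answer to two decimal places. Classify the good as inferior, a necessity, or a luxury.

At Y = 28244: Q = 565.531.
dQ/dY = 4.21/(2√Y) = 0.0125253 at this income.
η = (dQ/dY)·(Y/Q) = 0.0125253 × (28244/565.531) = 0.63.
Since 0 < η < 1, the good is a necessity.

0.63 (necessity)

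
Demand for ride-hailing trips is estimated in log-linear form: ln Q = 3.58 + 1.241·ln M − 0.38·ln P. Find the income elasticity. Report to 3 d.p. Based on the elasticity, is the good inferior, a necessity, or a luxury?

1.241 (luxury)

In a log-linear demand, the coefficient on ln M is the income elasticity.
So η = 1.241.
η > 1 ⇒ luxury.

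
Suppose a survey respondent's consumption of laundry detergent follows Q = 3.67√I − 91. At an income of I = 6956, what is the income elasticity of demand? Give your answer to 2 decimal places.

At I = 6956: Q = 215.088.
dQ/dI = 3.67/(2√I) = 0.0220017 at this income.
η = (dQ/dI)·(I/Q) = 0.0220017 × (6956/215.088) = 0.71.

0.71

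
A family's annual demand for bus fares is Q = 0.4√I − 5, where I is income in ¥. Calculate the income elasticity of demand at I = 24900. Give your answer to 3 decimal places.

At I = 24900: Q = 58.119.
dQ/dI = 0.4/(2√I) = 0.00126745 at this income.
η = (dQ/dI)·(I/Q) = 0.00126745 × (24900/58.119) = 0.543.

0.543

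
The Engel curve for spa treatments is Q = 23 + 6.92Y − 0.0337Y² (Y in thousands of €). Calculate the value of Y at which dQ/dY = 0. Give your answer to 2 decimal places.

102.67

dQ/dY = 6.92 − 0.0674Y.
The good is inferior where dQ/dY < 0. Setting dQ/dY = 0 gives Y = 6.92 / 0.0674 = 102.67.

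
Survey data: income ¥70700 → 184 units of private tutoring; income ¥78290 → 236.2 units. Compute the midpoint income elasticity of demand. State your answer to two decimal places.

ΔQ = 236.2 − 184 = 52.2; midpoint Q̄ = (184 + 236.2)/2 = 210.1.
ΔI = 78290 − 70700 = 7590; midpoint Ī = (70700 + 78290)/2 = 74495.
η = (ΔQ/Q̄) ÷ (ΔI/Ī) = (52.2/210.1) ÷ (7590/74495) = 2.44.

2.44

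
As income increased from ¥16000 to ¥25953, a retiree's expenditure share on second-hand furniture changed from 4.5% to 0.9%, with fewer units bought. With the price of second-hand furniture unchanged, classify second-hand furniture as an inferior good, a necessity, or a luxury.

Quantity demanded falls as income rises, so η < 0.

inferior good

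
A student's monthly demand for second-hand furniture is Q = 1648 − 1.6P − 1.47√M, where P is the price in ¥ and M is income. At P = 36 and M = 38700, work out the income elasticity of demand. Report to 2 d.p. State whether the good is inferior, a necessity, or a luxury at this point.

-0.11 (inferior good)

At P = 36, M = 38700: Q = 1301.217.
Holding P constant, ∂Q/∂M = -1.47/(2√M) = -0.00373621.
η_M = (∂Q/∂M)·(M/Q) = -0.00373621 × (38700/1301.217) = -0.11.
Since η < 0, this is an inferior good.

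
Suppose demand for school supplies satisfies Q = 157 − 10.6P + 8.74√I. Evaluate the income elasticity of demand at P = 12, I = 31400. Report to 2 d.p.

0.49

At P = 12, I = 31400: Q = 1578.532.
Holding P constant, ∂Q/∂I = 8.74/(2√I) = 0.0246613.
η_I = (∂Q/∂I)·(I/Q) = 0.0246613 × (31400/1578.532) = 0.49.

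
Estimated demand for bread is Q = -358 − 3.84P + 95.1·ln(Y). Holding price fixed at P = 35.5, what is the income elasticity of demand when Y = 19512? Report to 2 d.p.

At P = 35.5, Y = 19512: Q = 445.152.
Holding P constant, ∂Q/∂Y = 95.1/Y = 0.00487392.
η_Y = (∂Q/∂Y)·(Y/Q) = 0.00487392 × (19512/445.152) = 0.21.

0.21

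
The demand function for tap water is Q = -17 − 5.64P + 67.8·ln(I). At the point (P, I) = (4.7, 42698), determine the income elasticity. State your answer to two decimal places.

0.10

At P = 4.7, I = 42698: Q = 679.369.
Holding P constant, ∂Q/∂I = 67.8/I = 0.0015879.
η_I = (∂Q/∂I)·(I/Q) = 0.0015879 × (42698/679.369) = 0.10.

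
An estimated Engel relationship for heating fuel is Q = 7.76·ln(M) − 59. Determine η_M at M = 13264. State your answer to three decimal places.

At M = 13264: Q = 14.664.
dQ/dM = 7.76/M = 0.000585042 at this income.
η = (dQ/dM)·(M/Q) = 0.000585042 × (13264/14.664) = 0.529.

0.529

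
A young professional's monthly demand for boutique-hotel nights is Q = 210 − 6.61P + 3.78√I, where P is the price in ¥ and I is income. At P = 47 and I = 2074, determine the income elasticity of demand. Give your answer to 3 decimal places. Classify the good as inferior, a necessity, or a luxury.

1.204 (luxury)

At P = 47, I = 2074: Q = 71.476.
Holding P constant, ∂Q/∂I = 3.78/(2√I) = 0.0415009.
η_I = (∂Q/∂I)·(I/Q) = 0.0415009 × (2074/71.476) = 1.204.
Since η > 1, this is a luxury.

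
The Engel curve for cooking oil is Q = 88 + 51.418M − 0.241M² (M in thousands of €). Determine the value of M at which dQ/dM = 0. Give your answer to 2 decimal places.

106.68

dQ/dM = 51.418 − 0.482M.
The good is inferior where dQ/dM < 0. Setting dQ/dM = 0 gives M = 51.418 / 0.482 = 106.68.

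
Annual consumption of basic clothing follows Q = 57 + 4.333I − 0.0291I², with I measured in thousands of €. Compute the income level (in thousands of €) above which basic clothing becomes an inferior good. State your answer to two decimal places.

dQ/dI = 4.333 − 0.0582I.
The good is inferior where dQ/dI < 0. Setting dQ/dI = 0 gives I = 4.333 / 0.0582 = 74.45.

74.45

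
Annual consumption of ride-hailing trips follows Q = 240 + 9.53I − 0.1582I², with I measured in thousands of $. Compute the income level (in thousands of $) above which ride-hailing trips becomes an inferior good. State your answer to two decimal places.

dQ/dI = 9.53 − 0.3164I.
The good is inferior where dQ/dI < 0. Setting dQ/dI = 0 gives I = 9.53 / 0.3164 = 30.12.

30.12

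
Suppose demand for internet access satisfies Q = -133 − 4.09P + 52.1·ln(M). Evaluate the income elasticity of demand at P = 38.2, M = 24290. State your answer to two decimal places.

At P = 38.2, M = 24290: Q = 236.858.
Holding P constant, ∂Q/∂M = 52.1/M = 0.00214492.
η_M = (∂Q/∂M)·(M/Q) = 0.00214492 × (24290/236.858) = 0.22.

0.22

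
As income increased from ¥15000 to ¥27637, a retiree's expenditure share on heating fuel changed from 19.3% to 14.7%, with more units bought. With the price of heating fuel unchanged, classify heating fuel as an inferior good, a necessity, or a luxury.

necessity

Quantity rises but the budget share falls as income rises, so 0 < η < 1.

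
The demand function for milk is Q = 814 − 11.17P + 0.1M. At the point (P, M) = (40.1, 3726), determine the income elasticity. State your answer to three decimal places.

At P = 40.1, M = 3726: Q = 738.683.
Holding P constant, ∂Q/∂M = 0.1.
η_M = (∂Q/∂M)·(M/Q) = 0.1 × (3726/738.683) = 0.504.

0.504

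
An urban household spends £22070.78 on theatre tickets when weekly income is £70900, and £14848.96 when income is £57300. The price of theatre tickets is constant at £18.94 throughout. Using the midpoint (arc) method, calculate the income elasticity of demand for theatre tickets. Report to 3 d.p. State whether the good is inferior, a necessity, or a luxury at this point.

With a constant price, Q₁ = 22070.78/18.94 = 1165.300 and Q₂ = 14848.96/18.94 = 784.000 (equivalently, work directly with expenditure since P cancels).
Midpoint %ΔQ = (14848.96 − 22070.78)/18459.87 = -0.39122; midpoint %ΔI = (57300 − 70900)/64100 = -0.21217.
η = -0.39122 / -0.21217 = 1.844.
η > 1 ⇒ luxury.

1.844 (luxury)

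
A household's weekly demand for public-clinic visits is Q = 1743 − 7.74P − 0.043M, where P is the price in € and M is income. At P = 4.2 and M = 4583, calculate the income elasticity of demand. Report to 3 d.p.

At P = 4.2, M = 4583: Q = 1513.423.
Holding P constant, ∂Q/∂M = −0.043.
η_M = (∂Q/∂M)·(M/Q) = -0.043 × (4583/1513.423) = -0.130.

-0.130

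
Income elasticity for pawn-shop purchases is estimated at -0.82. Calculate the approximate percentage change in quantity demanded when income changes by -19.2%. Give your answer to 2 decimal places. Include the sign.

15.74%

%ΔQ ≈ η × %ΔI = -0.82 × (-19.2%) = 15.74%.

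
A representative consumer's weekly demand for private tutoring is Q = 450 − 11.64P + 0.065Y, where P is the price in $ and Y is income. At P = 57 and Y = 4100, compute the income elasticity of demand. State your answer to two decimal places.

At P = 57, Y = 4100: Q = 53.020.
Holding P constant, ∂Q/∂Y = 0.065.
η_Y = (∂Q/∂Y)·(Y/Q) = 0.065 × (4100/53.020) = 5.03.

5.03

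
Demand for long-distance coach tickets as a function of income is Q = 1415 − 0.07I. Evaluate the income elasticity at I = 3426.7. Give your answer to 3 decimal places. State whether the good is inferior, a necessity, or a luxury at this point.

At I = 3426.7: Q = 1175.131.
dQ/dI = −0.07.
η = (dQ/dI)·(I/Q) = -0.07 × (3426.7/1175.131) = -0.204.
Since η < 0, the good is an inferior good.

-0.204 (inferior good)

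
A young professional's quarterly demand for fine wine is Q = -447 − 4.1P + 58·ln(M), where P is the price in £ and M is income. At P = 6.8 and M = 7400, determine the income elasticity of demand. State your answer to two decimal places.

1.39

At P = 6.8, M = 7400: Q = 41.856.
Holding P constant, ∂Q/∂M = 58/M = 0.00783784.
η_M = (∂Q/∂M)·(M/Q) = 0.00783784 × (7400/41.856) = 1.39.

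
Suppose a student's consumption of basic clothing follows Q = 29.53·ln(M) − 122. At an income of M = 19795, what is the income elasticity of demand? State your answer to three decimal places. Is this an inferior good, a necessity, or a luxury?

0.174 (necessity)

At M = 19795: Q = 170.146.
dQ/dM = 29.53/M = 0.00149179 at this income.
η = (dQ/dM)·(M/Q) = 0.00149179 × (19795/170.146) = 0.174.
Since 0 < η < 1, the good is a necessity.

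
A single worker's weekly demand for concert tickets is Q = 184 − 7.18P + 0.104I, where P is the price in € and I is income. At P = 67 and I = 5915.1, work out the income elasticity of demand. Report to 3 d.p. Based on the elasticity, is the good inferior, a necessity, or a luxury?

At P = 67, I = 5915.1: Q = 318.110.
Holding P constant, ∂Q/∂I = 0.104.
η_I = (∂Q/∂I)·(I/Q) = 0.104 × (5915.1/318.110) = 1.934.
Since η > 1, this is a luxury.

1.934 (luxury)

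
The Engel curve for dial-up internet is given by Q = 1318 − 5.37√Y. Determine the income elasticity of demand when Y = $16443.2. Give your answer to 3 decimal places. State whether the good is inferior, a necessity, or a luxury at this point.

-0.547 (inferior good)

At Y = 16443.2: Q = 629.399.
dQ/dY = -5.37/(2√Y) = -0.0209388 at this income.
η = (dQ/dY)·(Y/Q) = -0.0209388 × (16443.2/629.399) = -0.547.
Since η < 0, the good is an inferior good.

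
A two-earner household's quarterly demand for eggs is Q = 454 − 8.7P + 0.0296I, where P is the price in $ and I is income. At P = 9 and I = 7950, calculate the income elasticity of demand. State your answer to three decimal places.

0.385

At P = 9, I = 7950: Q = 611.020.
Holding P constant, ∂Q/∂I = 0.0296.
η_I = (∂Q/∂I)·(I/Q) = 0.0296 × (7950/611.020) = 0.385.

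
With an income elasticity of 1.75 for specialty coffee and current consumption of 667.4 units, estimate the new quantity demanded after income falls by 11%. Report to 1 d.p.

%ΔQ ≈ η × %ΔI = 1.75 × (-11%) = -19.25%.
New Q ≈ 667.4 × (1 − 0.1925) = 538.9.

538.9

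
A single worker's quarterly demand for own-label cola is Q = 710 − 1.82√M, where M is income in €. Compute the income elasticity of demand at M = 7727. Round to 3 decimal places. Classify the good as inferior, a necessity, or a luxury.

-0.145 (inferior good)

At M = 7727: Q = 550.016.
dQ/dM = -1.82/(2√M) = -0.0103523 at this income.
η = (dQ/dM)·(M/Q) = -0.0103523 × (7727/550.016) = -0.145.
Since η < 0, the good is an inferior good.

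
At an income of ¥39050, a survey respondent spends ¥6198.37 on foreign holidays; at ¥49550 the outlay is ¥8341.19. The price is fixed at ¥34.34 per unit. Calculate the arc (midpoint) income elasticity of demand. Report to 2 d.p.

With a constant price, Q₁ = 6198.37/34.34 = 180.500 and Q₂ = 8341.19/34.34 = 242.900 (equivalently, work directly with expenditure since P cancels).
Midpoint %ΔQ = (8341.19 − 6198.37)/7269.78 = 0.29476; midpoint %ΔI = (49550 − 39050)/44300 = 0.23702.
η = 0.29476 / 0.23702 = 1.24.

1.24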